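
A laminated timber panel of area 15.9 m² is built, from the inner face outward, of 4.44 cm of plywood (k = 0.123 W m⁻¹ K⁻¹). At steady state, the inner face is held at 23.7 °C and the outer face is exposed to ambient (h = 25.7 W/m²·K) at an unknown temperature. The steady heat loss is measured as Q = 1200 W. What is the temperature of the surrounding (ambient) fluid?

T_out = -6.48 °C

Series resistances:
  R_plywood = L/(kA) = 0.0444/(0.123·15.9) = 0.02270 K/W
  R_conv,out = 1/(hA) = 1/(25.7·15.9) = 0.002447 K/W
ΣR = 0.02515 K/W
ΔT = Q·ΣR = 1200 × 0.02515 = 30.18 K
Heat flows outward, so T_out = T_in − ΔT = 23.7 − 30.18 = -6.48 °C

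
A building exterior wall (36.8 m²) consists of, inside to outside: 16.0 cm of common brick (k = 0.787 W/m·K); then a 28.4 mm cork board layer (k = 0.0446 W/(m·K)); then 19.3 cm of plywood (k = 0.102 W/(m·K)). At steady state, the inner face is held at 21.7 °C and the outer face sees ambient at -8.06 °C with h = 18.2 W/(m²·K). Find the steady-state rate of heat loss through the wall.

Series thermal resistances, inner to outer:
  R_common brick = L/(kA) = 0.160/(0.787·36.8) = 0.005525 K/W
  R_cork board = L/(kA) = 0.0284/(0.0446·36.8) = 0.01730 K/W
  R_plywood = L/(kA) = 0.193/(0.102·36.8) = 0.05142 K/W
  R_conv,out = 1/(hA) = 1/(18.2·36.8) = 0.001493 K/W
ΣR = 0.005525 + 0.01730 + 0.05142 + 0.001493 = 0.07574 K/W
Q = ΔT/ΣR = (21.7 °C − -8.06 °C)/0.07574 = 393 W

Q = 393 W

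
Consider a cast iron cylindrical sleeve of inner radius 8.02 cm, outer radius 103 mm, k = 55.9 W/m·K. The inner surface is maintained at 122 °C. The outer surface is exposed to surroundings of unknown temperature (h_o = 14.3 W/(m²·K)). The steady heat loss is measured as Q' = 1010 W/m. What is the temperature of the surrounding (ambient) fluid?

T_out = 12.1 °C

Series resistances:
  R'_cast iron = ln(0.103/0.0802)/(2πk) = 0.2502/(2π·55.9) = 7.124×10^-4 m·K/W
  R'_conv,out = 1/(2πr h) = 1/(2π·0.103·14.3) = 0.1081 m·K/W
ΣR = 0.1088 m·K/W
ΔT = Q'·ΣR = 1010 × 0.1088 = 109.9 K
Heat flows outward, so T_out = T_in − ΔT = 122 − 109.9 = 12.1 °C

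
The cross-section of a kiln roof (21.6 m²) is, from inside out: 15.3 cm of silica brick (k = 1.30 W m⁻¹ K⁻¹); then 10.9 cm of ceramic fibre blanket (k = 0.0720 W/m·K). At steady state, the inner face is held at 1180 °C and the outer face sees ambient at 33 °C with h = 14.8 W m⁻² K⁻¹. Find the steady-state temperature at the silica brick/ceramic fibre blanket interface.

Series thermal resistances, inner to outer:
  R_silica brick = L/(kA) = 0.153/(1.30·21.6) = 0.005449 K/W
  R_ceramic fibre blanket = L/(kA) = 0.109/(0.0720·21.6) = 0.07009 K/W
  R_conv,out = 1/(hA) = 1/(14.8·21.6) = 0.003128 K/W
ΣR = 0.005449 + 0.07009 + 0.003128 = 0.07867 K/W
Q = ΔT/ΣR = (1180 °C − 33 °C)/0.07867 = 14580 W
From the inner boundary to the silica brick/ceramic fibre blanket interface, ΣR_partial = 0.005449 K/W.
T_interface = T_in − Q·ΣR_partial = 1180 °C − (14580)(0.005449) = 1101 °C

T = 1101 °C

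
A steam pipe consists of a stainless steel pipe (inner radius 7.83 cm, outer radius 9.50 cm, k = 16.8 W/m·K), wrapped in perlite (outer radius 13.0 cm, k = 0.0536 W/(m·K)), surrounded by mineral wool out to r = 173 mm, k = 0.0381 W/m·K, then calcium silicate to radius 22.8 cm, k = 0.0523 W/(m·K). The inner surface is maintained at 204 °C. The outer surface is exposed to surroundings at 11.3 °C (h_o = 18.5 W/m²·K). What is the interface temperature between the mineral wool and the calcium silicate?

Resistance network (inner→outer):
  R'_stainless steel = ln(0.0950/0.0783)/(2πk) = 0.1933/(2π·16.8) = 0.001832 m·K/W
  R'_perlite = ln(0.130/0.0950)/(2πk) = 0.3137/(2π·0.0536) = 0.9313 m·K/W
  R'_mineral wool = ln(0.173/0.130)/(2πk) = 0.2858/(2π·0.0381) = 1.194 m·K/W
  R'_calcium silicate = ln(0.228/0.173)/(2πk) = 0.2761/(2π·0.0523) = 0.8401 m·K/W
  R'_conv,out = 1/(2πr h) = 1/(2π·0.228·18.5) = 0.03773 m·K/W
ΣR = 0.001832 + 0.9313 + 1.194 + 0.8401 + 0.03773 = 3.005 m·K/W
Q' = ΔT/ΣR = (204 °C − 11.3 °C)/3.005 = 64.13 W/m
From the inner boundary to the mineral wool/calcium silicate interface, ΣR_partial = 2.127 m·K/W.
T_interface = T_in − Q'·ΣR_partial = 204 °C − (64.13)(2.127) = 67.6 °C

T = 67.6 °C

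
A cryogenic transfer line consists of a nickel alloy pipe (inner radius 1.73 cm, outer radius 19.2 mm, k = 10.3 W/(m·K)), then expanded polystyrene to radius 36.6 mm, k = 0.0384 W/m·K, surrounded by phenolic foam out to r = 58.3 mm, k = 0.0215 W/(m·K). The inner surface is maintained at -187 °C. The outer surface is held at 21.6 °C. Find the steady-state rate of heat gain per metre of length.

Q' = 34.1 W/m

Treat each layer as a resistance in series:
  R'_nickel alloy = ln(0.0192/0.0173)/(2πk) = 0.1042/(2π·10.3) = 0.001610 m·K/W
  R'_expanded polystyrene = ln(0.0366/0.0192)/(2πk) = 0.6451/(2π·0.0384) = 2.674 m·K/W
  R'_phenolic foam = ln(0.0583/0.0366)/(2πk) = 0.4656/(2π·0.0215) = 3.446 m·K/W
ΣR = 0.001610 + 2.674 + 3.446 = 6.122 m·K/W
Q' = ΔT/ΣR = (-187 °C − 21.6 °C)/6.122 = -34.1 W/m
(Negative Q' ⇒ heat flows inward; heat gain = 34.1 W/m.)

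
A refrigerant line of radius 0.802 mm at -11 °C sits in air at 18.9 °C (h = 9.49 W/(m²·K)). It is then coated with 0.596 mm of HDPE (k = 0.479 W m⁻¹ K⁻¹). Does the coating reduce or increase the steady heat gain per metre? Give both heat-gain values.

increases: 1.43 → 2.45 W/m

Critical radius for a cylinder: r_cr = k/h = 0.0505 m = 5.05 cm.
Outer radius after coating: r₂ = 8.02×10^-4 + 5.96×10^-4 = 0.001398 m.
Since r₁ < r_cr and r₂ ≤ r_cr, the coating moves toward the maximum at r_cr — heat gain rises.
Bare: R = 1/(2πr₁h) = 20.91 m·K/W; Q = 29.9/20.91 = 1.43 W/m.
Coated: R = R_cond + R_conv = 12.18 m·K/W; Q = 29.9/12.18 = 2.45 W/m.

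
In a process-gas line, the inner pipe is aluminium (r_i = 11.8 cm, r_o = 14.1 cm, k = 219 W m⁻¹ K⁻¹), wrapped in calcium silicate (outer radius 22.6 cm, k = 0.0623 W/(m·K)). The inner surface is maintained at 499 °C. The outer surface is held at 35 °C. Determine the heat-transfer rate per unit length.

Series thermal resistances, inner to outer:
  R'_aluminium = ln(0.141/0.118)/(2πk) = 0.1781/(2π·219) = 1.294×10^-4 m·K/W
  R'_calcium silicate = ln(0.226/0.141)/(2πk) = 0.4718/(2π·0.0623) = 1.205 m·K/W
ΣR = 1.294×10^-4 + 1.205 = 1.205 m·K/W
Q' = ΔT/ΣR = (499 °C − 35 °C)/1.205 = 385 W/m

Q' = 385 W/m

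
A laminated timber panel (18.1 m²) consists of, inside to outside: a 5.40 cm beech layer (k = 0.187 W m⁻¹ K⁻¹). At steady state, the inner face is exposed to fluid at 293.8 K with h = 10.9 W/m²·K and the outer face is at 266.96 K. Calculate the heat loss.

Q = 1280 W

Resistance network (inner→outer):
  R_conv,in = 1/(hA) = 1/(10.9·18.1) = 0.005069 K/W
  R_beech = L/(kA) = 0.0540/(0.187·18.1) = 0.01595 K/W
ΣR = 0.005069 + 0.01595 = 0.02102 K/W
Q = ΔT/ΣR = (293.8 K − 266.96 K)/0.02102 = 1280 W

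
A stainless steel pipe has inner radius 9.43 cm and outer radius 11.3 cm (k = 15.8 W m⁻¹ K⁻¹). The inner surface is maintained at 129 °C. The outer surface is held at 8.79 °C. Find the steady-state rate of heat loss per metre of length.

Q' = 2πk·ΔT/ln(r₂/r₁) = 2π × 15.8 × 120.21 / ln(0.113/0.0943) = 66000 W/m

Q' = 66000 W/m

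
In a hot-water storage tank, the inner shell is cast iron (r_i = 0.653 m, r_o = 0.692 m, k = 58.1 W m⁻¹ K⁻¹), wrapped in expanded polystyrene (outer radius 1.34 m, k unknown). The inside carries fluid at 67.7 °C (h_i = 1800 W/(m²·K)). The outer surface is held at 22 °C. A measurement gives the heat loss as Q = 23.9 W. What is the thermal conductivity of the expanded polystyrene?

k = 0.0291 W/m·K

ΣR = ΔT/Q = |67.7 − 22|/23.9 = 1.912 K/W
Known resistances:
  R_conv,in = 1/(4πr²h) = 1/(4π·0.653²·1800) = 1.037×10^-4 K/W
  R_cast iron = (1/0.653 − 1/0.692)/(4πk) = 0.08631/(4π·58.1) = 1.182×10^-4 K/W
R_expanded polystyrene = ΣR − ΣR_known = 1.912 − 2.219×10^-4 = 1.912 K/W
(1/r₁−1/r₂)/(4πk) = 1.912 ⇒ k = 0.6988/(4π·1.912) = 0.0291 W/m·K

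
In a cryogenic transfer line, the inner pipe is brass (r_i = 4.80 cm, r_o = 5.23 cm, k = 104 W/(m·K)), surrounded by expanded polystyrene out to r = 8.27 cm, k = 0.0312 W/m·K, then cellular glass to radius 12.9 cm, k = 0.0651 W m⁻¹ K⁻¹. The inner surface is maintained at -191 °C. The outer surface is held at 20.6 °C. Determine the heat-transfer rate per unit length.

Q' = 61.8 W/m

Resistance network (inner→outer):
  R'_brass = ln(0.0523/0.0480)/(2πk) = 0.08580/(2π·104) = 1.313×10^-4 m·K/W
  R'_expanded polystyrene = ln(0.0827/0.0523)/(2πk) = 0.4582/(2π·0.0312) = 2.337 m·K/W
  R'_cellular glass = ln(0.129/0.0827)/(2πk) = 0.4446/(2π·0.0651) = 1.087 m·K/W
ΣR = 1.313×10^-4 + 2.337 + 1.087 = 3.424 m·K/W
Q' = ΔT/ΣR = (-191 °C − 20.6 °C)/3.424 = -61.8 W/m
(Negative Q' ⇒ heat flows inward; heat gain = 61.8 W/m.)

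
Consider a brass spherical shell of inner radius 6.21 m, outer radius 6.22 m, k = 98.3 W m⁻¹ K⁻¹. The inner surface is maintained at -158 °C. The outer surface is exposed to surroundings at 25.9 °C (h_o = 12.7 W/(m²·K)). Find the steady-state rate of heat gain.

Q = 1130 kW

Treat each layer as a resistance in series:
  R_brass = (1/6.21 − 1/6.22)/(4πk) = 2.589×10^-4/(4π·98.3) = 2.096×10^-7 K/W
  R_conv,out = 1/(4πr²h) = 1/(4π·6.22²·12.7) = 1.620×10^-4 K/W
ΣR = 2.096×10^-7 + 1.620×10^-4 = 1.622×10^-4 K/W
Q = ΔT/ΣR = (-158 °C − 25.9 °C)/1.622×10^-4 = -1.13×10^6 W
(Negative Q ⇒ heat flows inward; heat gain = 1.13×10^6 W.)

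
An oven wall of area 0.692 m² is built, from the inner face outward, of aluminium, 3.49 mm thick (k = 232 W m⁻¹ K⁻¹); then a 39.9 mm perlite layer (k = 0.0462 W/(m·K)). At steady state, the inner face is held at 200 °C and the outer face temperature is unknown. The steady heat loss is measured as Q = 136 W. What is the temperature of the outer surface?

T_out = 30.3 °C

Series resistances:
  R_aluminium = L/(kA) = 0.00349/(232·0.692) = 2.174×10^-5 K/W
  R_perlite = L/(kA) = 0.0399/(0.0462·0.692) = 1.248 K/W
ΣR = 1.248 K/W
ΔT = Q·ΣR = 136 × 1.248 = 169.7 K
Heat flows outward, so T_out = T_in − ΔT = 200 − 169.7 = 30.3 °C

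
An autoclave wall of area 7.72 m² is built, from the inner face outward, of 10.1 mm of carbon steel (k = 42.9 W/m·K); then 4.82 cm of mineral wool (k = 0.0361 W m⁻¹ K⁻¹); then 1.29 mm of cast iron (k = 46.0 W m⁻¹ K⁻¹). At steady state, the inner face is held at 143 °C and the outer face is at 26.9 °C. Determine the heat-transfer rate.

Q = 671 W

Treat each layer as a resistance in series:
  R_carbon steel = L/(kA) = 0.0101/(42.9·7.72) = 3.050×10^-5 K/W
  R_mineral wool = L/(kA) = 0.0482/(0.0361·7.72) = 0.1730 K/W
  R_cast iron = L/(kA) = 0.00129/(46.0·7.72) = 3.633×10^-6 K/W
ΣR = 3.050×10^-5 + 0.1730 + 3.633×10^-6 = 0.1730 K/W
Q = ΔT/ΣR = (143 °C − 26.9 °C)/0.1730 = 671 W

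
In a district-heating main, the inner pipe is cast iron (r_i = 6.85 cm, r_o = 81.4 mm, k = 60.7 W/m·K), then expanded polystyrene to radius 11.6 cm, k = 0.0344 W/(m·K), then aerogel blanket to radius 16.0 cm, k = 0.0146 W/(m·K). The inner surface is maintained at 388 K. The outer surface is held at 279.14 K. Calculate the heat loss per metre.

Q' = 21.2 W/m

Series thermal resistances, inner to outer:
  R'_cast iron = ln(0.0814/0.0685)/(2πk) = 0.1725/(2π·60.7) = 4.524×10^-4 m·K/W
  R'_expanded polystyrene = ln(0.116/0.0814)/(2πk) = 0.3542/(2π·0.0344) = 1.639 m·K/W
  R'_aerogel blanket = ln(0.160/0.116)/(2πk) = 0.3216/(2π·0.0146) = 3.506 m·K/W
ΣR = 4.524×10^-4 + 1.639 + 3.506 = 5.145 m·K/W
Q' = ΔT/ΣR = (388 K − 279.14 K)/5.145 = 21.2 W/m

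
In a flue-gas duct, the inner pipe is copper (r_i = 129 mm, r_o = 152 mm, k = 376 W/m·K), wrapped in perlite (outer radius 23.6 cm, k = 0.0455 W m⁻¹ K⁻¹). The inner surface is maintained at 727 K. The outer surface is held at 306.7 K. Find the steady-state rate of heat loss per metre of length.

Q' = 273 W/m

Treat each layer as a resistance in series:
  R'_copper = ln(0.152/0.129)/(2πk) = 0.1641/(2π·376) = 6.945×10^-5 m·K/W
  R'_perlite = ln(0.236/0.152)/(2πk) = 0.4400/(2π·0.0455) = 1.539 m·K/W
ΣR = 6.945×10^-5 + 1.539 = 1.539 m·K/W
Q' = ΔT/ΣR = (727 K − 306.7 K)/1.539 = 273 W/m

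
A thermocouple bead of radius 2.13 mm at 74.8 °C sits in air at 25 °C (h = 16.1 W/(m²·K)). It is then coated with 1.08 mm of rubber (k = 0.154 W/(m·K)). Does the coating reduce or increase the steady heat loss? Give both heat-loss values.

Critical radius for a sphere: r_cr = 2k/h = 0.0191 m = 1.91 cm.
Outer radius after coating: r₂ = 0.00213 + 0.00108 = 0.00321 m.
Since r₁ < r_cr and r₂ ≤ r_cr, the coating moves toward the maximum at r_cr — heat loss rises.
Bare: R = 1/(4πr₁²h) = 1089 K/W; Q = 49.8/1089 = 0.0457 W.
Coated: R = R_cond + R_conv = 561.3 K/W; Q = 49.8/561.3 = 0.0887 W.

increases: 0.0457 → 0.0887 W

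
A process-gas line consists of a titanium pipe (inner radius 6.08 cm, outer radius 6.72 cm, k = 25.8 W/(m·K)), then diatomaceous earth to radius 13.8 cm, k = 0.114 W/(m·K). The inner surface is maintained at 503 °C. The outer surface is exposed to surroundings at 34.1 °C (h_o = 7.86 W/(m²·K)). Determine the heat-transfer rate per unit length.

Series thermal resistances, inner to outer:
  R'_titanium = ln(0.0672/0.0608)/(2πk) = 0.1001/(2π·25.8) = 6.174×10^-4 m·K/W
  R'_diatomaceous earth = ln(0.138/0.0672)/(2πk) = 0.7196/(2π·0.114) = 1.005 m·K/W
  R'_conv,out = 1/(2πr h) = 1/(2π·0.138·7.86) = 0.1467 m·K/W
ΣR = 6.174×10^-4 + 1.005 + 0.1467 = 1.152 m·K/W
Q' = ΔT/ΣR = (503 °C − 34.1 °C)/1.152 = 407 W/m

Q' = 407 W/m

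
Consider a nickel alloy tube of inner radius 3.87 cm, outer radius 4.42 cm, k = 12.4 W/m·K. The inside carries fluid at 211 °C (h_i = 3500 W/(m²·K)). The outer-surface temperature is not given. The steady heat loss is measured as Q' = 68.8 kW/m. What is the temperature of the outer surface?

T_out = 12.8 °C

Sum the resistances:
  R'_conv,in = 1/(2πr h) = 1/(2π·0.0387·3500) = 0.001175 m·K/W
  R'_nickel alloy = ln(0.0442/0.0387)/(2πk) = 0.1329/(2π·12.4) = 0.001706 m·K/W
ΣR = 0.002881 m·K/W
ΔT = Q'·ΣR = 68800 × 0.002881 = 198.2 K
Heat flows outward, so T_out = T_in − ΔT = 211 − 198.2 = 12.8 °C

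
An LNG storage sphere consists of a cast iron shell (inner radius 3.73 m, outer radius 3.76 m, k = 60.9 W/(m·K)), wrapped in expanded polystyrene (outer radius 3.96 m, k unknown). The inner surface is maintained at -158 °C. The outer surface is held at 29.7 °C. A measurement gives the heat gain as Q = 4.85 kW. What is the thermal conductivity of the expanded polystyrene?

ΣR = ΔT/Q = |-158 − 29.7|/4850 = 0.03870 K/W
Known resistances:
  R_cast iron = (1/3.73 − 1/3.76)/(4πk) = 0.002139/(4π·60.9) = 2.795×10^-6 K/W
R_expanded polystyrene = ΣR − ΣR_known = 0.03870 − 2.795×10^-6 = 0.03870 K/W
(1/r₁−1/r₂)/(4πk) = 0.03870 ⇒ k = 0.01343/(4π·0.03870) = 0.0276 W/m·K

k = 0.0276 W/m·K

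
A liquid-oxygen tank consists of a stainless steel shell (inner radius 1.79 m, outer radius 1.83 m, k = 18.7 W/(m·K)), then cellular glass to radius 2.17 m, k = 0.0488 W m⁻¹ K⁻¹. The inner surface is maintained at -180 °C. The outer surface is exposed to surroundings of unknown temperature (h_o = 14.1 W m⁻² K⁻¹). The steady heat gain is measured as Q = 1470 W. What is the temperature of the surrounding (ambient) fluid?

Series resistances:
  R_stainless steel = (1/1.79 − 1/1.83)/(4πk) = 0.01221/(4π·18.7) = 5.196×10^-5 K/W
  R_cellular glass = (1/1.83 − 1/2.17)/(4πk) = 0.08562/(4π·0.0488) = 0.1396 K/W
  R_conv,out = 1/(4πr²h) = 1/(4π·2.17²·14.1) = 0.001199 K/W
ΣR = 0.1409 K/W
ΔT = Q·ΣR = 1470 × 0.1409 = 207.1 K
Heat flows inward, so T_out = T_in + ΔT = -180 + 207.1 = 27.1 °C

T_out = 27.1 °C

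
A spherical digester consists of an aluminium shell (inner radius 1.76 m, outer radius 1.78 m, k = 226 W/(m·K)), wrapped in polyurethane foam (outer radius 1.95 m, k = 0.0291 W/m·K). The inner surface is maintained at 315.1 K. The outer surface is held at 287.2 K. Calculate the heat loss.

Q = 208 W

Series thermal resistances, inner to outer:
  R_aluminium = (1/1.76 − 1/1.78)/(4πk) = 0.006384/(4π·226) = 2.248×10^-6 K/W
  R_polyurethane foam = (1/1.78 − 1/1.95)/(4πk) = 0.04898/(4π·0.0291) = 0.1339 K/W
ΣR = 2.248×10^-6 + 0.1339 = 0.1339 K/W
Q = ΔT/ΣR = (315.1 K − 287.2 K)/0.1339 = 208 W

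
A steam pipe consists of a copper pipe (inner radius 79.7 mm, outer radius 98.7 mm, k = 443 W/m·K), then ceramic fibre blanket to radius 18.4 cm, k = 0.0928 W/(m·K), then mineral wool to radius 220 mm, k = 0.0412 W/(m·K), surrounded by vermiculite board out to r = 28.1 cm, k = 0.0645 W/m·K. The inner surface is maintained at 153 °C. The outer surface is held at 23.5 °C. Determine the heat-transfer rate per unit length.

Resistance network (inner→outer):
  R'_copper = ln(0.0987/0.0797)/(2πk) = 0.2138/(2π·443) = 7.682×10^-5 m·K/W
  R'_ceramic fibre blanket = ln(0.184/0.0987)/(2πk) = 0.6229/(2π·0.0928) = 1.068 m·K/W
  R'_mineral wool = ln(0.220/0.184)/(2πk) = 0.1787/(2π·0.0412) = 0.6903 m·K/W
  R'_vermiculite board = ln(0.281/0.220)/(2πk) = 0.2447/(2π·0.0645) = 0.6039 m·K/W
ΣR = 7.682×10^-5 + 1.068 + 0.6903 + 0.6039 = 2.362 m·K/W
Q' = ΔT/ΣR = (153 °C − 23.5 °C)/2.362 = 54.8 W/m

Q' = 54.8 W/m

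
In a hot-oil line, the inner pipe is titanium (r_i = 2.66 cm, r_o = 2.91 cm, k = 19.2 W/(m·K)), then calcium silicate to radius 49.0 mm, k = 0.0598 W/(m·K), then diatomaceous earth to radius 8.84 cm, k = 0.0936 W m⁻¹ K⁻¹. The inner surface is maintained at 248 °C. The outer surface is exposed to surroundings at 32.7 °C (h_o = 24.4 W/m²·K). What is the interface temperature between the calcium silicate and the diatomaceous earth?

Treat each layer as a resistance in series:
  R'_titanium = ln(0.0291/0.0266)/(2πk) = 0.08983/(2π·19.2) = 7.446×10^-4 m·K/W
  R'_calcium silicate = ln(0.0490/0.0291)/(2πk) = 0.5211/(2π·0.0598) = 1.387 m·K/W
  R'_diatomaceous earth = ln(0.0884/0.0490)/(2πk) = 0.5901/(2π·0.0936) = 1.003 m·K/W
  R'_conv,out = 1/(2πr h) = 1/(2π·0.0884·24.4) = 0.07379 m·K/W
ΣR = 7.446×10^-4 + 1.387 + 1.003 + 0.07379 = 2.465 m·K/W
Q' = ΔT/ΣR = (248 °C − 32.7 °C)/2.465 = 87.34 W/m
From the inner boundary to the calcium silicate/diatomaceous earth interface, ΣR_partial = 1.388 m·K/W.
T_interface = T_in − Q'·ΣR_partial = 248 °C − (87.34)(1.388) = 127 °C

T = 127 °C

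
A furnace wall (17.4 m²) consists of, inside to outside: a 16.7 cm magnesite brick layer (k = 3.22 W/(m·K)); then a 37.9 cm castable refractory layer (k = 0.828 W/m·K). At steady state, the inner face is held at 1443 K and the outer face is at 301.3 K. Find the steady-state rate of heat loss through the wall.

Q = 39.0 kW

Treat each layer as a resistance in series:
  R_magnesite brick = L/(kA) = 0.167/(3.22·17.4) = 0.002981 K/W
  R_castable refractory = L/(kA) = 0.379/(0.828·17.4) = 0.02631 K/W
ΣR = 0.002981 + 0.02631 = 0.02929 K/W
Q = ΔT/ΣR = (1443 K − 301.3 K)/0.02929 = 39000 W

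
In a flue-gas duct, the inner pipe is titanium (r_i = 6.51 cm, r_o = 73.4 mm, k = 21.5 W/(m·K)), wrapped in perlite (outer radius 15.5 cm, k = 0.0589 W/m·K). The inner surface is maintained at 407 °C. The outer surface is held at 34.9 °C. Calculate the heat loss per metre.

Series thermal resistances, inner to outer:
  R'_titanium = ln(0.0734/0.0651)/(2πk) = 0.1200/(2π·21.5) = 8.883×10^-4 m·K/W
  R'_perlite = ln(0.155/0.0734)/(2πk) = 0.7475/(2π·0.0589) = 2.020 m·K/W
ΣR = 8.883×10^-4 + 2.020 = 2.021 m·K/W
Q' = ΔT/ΣR = (407 °C − 34.9 °C)/2.021 = 184 W/m

Q' = 184 W/m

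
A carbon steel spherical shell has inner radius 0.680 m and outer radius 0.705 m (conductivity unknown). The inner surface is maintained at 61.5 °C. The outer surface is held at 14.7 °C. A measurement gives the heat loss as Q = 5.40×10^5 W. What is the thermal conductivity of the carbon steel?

ΣR = ΔT/Q = |61.5 − 14.7|/5.40×10^5 = 8.667×10^-5 K/W
(1/r₁−1/r₂)/(4πk) = 8.667×10^-5 ⇒ k = 0.05215/(4π·8.667×10^-5) = 47.9 W/m·K

k = 47.9 W/m·K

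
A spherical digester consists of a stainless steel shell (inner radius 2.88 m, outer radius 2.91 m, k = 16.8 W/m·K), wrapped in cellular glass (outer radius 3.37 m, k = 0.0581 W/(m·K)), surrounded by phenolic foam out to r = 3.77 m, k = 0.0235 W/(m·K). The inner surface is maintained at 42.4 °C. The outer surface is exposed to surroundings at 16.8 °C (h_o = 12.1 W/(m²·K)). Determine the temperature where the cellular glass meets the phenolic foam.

T = 32.8 °C

Treat each layer as a resistance in series:
  R_stainless steel = (1/2.88 − 1/2.91)/(4πk) = 0.003580/(4π·16.8) = 1.696×10^-5 K/W
  R_cellular glass = (1/2.91 − 1/3.37)/(4πk) = 0.04691/(4π·0.0581) = 0.06425 K/W
  R_phenolic foam = (1/3.37 − 1/3.77)/(4πk) = 0.03148/(4π·0.0235) = 0.1066 K/W
  R_conv,out = 1/(4πr²h) = 1/(4π·3.77²·12.1) = 4.627×10^-4 K/W
ΣR = 1.696×10^-5 + 0.06425 + 0.1066 + 4.627×10^-4 = 0.1713 K/W
Q = ΔT/ΣR = (42.4 °C − 16.8 °C)/0.1713 = 149.4 W
From the inner boundary to the cellular glass/phenolic foam interface, ΣR_partial = 0.06427 K/W.
T_interface = T_in − Q·ΣR_partial = 42.4 °C − (149.4)(0.06427) = 32.8 °C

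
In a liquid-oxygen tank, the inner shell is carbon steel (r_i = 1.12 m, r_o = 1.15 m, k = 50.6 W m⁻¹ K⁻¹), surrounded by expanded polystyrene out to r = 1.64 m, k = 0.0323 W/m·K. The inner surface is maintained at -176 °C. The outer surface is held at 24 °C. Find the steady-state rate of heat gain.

Q = 312 W

Series thermal resistances, inner to outer:
  R_carbon steel = (1/1.12 − 1/1.15)/(4πk) = 0.02329/(4π·50.6) = 3.663×10^-5 K/W
  R_expanded polystyrene = (1/1.15 − 1/1.64)/(4πk) = 0.2598/(4π·0.0323) = 0.6401 K/W
ΣR = 3.663×10^-5 + 0.6401 = 0.6401 K/W
Q = ΔT/ΣR = (-176 °C − 24 °C)/0.6401 = -312 W
(Negative Q ⇒ heat flows inward; heat gain = 312 W.)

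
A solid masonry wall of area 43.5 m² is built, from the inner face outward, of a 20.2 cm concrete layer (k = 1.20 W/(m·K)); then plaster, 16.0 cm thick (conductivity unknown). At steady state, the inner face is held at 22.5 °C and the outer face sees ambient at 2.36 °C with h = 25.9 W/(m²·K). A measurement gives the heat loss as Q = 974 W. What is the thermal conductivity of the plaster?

ΣR = ΔT/Q = |22.5 − 2.36|/974 = 0.02068 K/W
Known resistances:
  R_concrete = L/(kA) = 0.202/(1.20·43.5) = 0.003870 K/W
  R_conv,out = 1/(hA) = 1/(25.9·43.5) = 8.876×10^-4 K/W
R_plaster = ΣR − ΣR_known = 0.02068 − 0.004758 = 0.01592 K/W
L/(kA) = 0.01592 ⇒ k = 0.160/(0.01592·43.5) = 0.231 W/m·K

k = 0.231 W/m·K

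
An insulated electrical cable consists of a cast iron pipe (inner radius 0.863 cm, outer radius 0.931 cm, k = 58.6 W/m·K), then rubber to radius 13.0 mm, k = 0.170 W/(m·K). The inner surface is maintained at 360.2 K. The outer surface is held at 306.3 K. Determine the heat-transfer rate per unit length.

Q' = 172 W/m

Treat each layer as a resistance in series:
  R'_cast iron = ln(0.00931/0.00863)/(2πk) = 0.07584/(2π·58.6) = 2.060×10^-4 m·K/W
  R'_rubber = ln(0.0130/0.00931)/(2πk) = 0.3339/(2π·0.170) = 0.3126 m·K/W
ΣR = 2.060×10^-4 + 0.3126 = 0.3128 m·K/W
Q' = ΔT/ΣR = (360.2 K − 306.3 K)/0.3128 = 172 W/m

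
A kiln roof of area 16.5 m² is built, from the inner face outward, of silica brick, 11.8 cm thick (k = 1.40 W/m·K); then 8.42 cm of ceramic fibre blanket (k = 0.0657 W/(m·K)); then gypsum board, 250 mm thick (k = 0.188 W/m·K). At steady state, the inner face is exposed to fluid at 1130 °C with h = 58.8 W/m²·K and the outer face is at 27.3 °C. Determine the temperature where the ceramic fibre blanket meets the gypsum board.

T = 568 °C

Treat each layer as a resistance in series:
  R_conv,in = 1/(hA) = 1/(58.8·16.5) = 0.001031 K/W
  R_silica brick = L/(kA) = 0.118/(1.40·16.5) = 0.005108 K/W
  R_ceramic fibre blanket = L/(kA) = 0.0842/(0.0657·16.5) = 0.07767 K/W
  R_gypsum board = L/(kA) = 0.250/(0.188·16.5) = 0.08059 K/W
ΣR = 0.001031 + 0.005108 + 0.07767 + 0.08059 = 0.1644 K/W
Q = ΔT/ΣR = (1130 °C − 27.3 °C)/0.1644 = 6707 W
From the inner boundary to the ceramic fibre blanket/gypsum board interface, ΣR_partial = 0.08381 K/W.
T_interface = T_in − Q·ΣR_partial = 1130 °C − (6707)(0.08381) = 568 °C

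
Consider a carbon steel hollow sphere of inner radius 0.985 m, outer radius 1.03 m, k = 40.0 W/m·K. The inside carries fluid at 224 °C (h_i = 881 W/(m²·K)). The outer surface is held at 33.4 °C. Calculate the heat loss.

Q = 1050 kW

Resistance network (inner→outer):
  R_conv,in = 1/(4πr²h) = 1/(4π·0.985²·881) = 9.310×10^-5 K/W
  R_carbon steel = (1/0.985 − 1/1.03)/(4πk) = 0.04435/(4π·40.0) = 8.824×10^-5 K/W
ΣR = 9.310×10^-5 + 8.824×10^-5 = 1.813×10^-4 K/W
Q = ΔT/ΣR = (224 °C − 33.4 °C)/1.813×10^-4 = 1.05×10^6 W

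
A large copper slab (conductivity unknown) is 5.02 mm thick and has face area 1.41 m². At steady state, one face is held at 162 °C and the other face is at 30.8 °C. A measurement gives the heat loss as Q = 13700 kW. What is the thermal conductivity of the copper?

ΣR = ΔT/Q = |162 − 30.8|/1.37×10^7 = 9.577×10^-6 K/W
L/(kA) = 9.577×10^-6 ⇒ k = 0.00502/(9.577×10^-6·1.41) = 372 W/m·K

k = 372 W/m·K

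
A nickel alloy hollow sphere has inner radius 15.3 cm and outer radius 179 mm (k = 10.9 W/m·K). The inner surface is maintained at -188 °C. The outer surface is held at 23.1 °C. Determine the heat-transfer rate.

Q = 30.5 kW

Q = 4πk·ΔT/(1/r₁ − 1/r₂) = 4π × 10.9 × 211.1 / (1/0.153 − 1/0.179) = 30500 W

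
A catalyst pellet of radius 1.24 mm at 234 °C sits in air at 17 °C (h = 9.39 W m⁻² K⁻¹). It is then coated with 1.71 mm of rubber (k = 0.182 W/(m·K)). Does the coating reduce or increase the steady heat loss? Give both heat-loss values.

Critical radius for a sphere: r_cr = 2k/h = 0.0388 m = 3.88 cm.
Outer radius after coating: r₂ = 0.00124 + 0.00171 = 0.00295 m.
Since r₁ < r_cr and r₂ ≤ r_cr, the coating moves toward the maximum at r_cr — heat loss rises.
Bare: R = 1/(4πr₁²h) = 5512 K/W; Q = 217/5512 = 0.0394 W.
Coated: R = R_cond + R_conv = 1178 K/W; Q = 217/1178 = 0.184 W.

increases: 0.0394 → 0.184 W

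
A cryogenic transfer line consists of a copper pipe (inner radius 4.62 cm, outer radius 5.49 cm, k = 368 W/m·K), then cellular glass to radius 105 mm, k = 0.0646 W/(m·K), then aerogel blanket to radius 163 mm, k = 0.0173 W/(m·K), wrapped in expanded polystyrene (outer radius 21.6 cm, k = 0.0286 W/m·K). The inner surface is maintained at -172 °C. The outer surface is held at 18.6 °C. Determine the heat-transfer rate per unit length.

Q' = 26.4 W/m

Treat each layer as a resistance in series:
  R'_copper = ln(0.0549/0.0462)/(2πk) = 0.1725/(2π·368) = 7.462×10^-5 m·K/W
  R'_cellular glass = ln(0.105/0.0549)/(2πk) = 0.6484/(2π·0.0646) = 1.598 m·K/W
  R'_aerogel blanket = ln(0.163/0.105)/(2πk) = 0.4398/(2π·0.0173) = 4.046 m·K/W
  R'_expanded polystyrene = ln(0.216/0.163)/(2πk) = 0.2815/(2π·0.0286) = 1.567 m·K/W
ΣR = 7.462×10^-5 + 1.598 + 4.046 + 1.567 = 7.211 m·K/W
Q' = ΔT/ΣR = (-172 °C − 18.6 °C)/7.211 = -26.4 W/m
(Negative Q' ⇒ heat flows inward; heat gain = 26.4 W/m.)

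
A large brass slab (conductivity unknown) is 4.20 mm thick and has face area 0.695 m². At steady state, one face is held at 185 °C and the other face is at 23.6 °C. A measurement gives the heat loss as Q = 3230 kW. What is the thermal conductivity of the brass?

k = 121 W/m·K

ΣR = ΔT/Q = |185 − 23.6|/3.23×10^6 = 4.997×10^-5 K/W
L/(kA) = 4.997×10^-5 ⇒ k = 0.00420/(4.997×10^-5·0.695) = 121 W/m·K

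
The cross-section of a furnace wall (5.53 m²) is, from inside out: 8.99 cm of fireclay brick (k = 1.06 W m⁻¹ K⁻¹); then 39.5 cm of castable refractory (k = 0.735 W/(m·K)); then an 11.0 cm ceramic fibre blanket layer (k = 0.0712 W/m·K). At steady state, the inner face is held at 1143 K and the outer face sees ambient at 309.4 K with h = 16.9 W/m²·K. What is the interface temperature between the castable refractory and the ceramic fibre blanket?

T = 910 K

Series thermal resistances, inner to outer:
  R_fireclay brick = L/(kA) = 0.0899/(1.06·5.53) = 0.01534 K/W
  R_castable refractory = L/(kA) = 0.395/(0.735·5.53) = 0.09718 K/W
  R_ceramic fibre blanket = L/(kA) = 0.110/(0.0712·5.53) = 0.2794 K/W
  R_conv,out = 1/(hA) = 1/(16.9·5.53) = 0.01070 K/W
ΣR = 0.01534 + 0.09718 + 0.2794 + 0.01070 = 0.4026 K/W
Q = ΔT/ΣR = (1143 K − 309.4 K)/0.4026 = 2071 W
From the inner boundary to the castable refractory/ceramic fibre blanket interface, ΣR_partial = 0.1125 K/W.
T_interface = T_in − Q·ΣR_partial = 1143 K − (2071)(0.1125) = 910 K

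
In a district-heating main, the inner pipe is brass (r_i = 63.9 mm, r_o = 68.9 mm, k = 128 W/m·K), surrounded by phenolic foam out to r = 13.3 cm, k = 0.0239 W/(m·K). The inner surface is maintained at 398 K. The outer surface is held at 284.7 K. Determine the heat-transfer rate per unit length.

Q' = 25.9 W/m

Treat each layer as a resistance in series:
  R'_brass = ln(0.0689/0.0639)/(2πk) = 0.07534/(2π·128) = 9.367×10^-5 m·K/W
  R'_phenolic foam = ln(0.133/0.0689)/(2πk) = 0.6577/(2π·0.0239) = 4.380 m·K/W
ΣR = 9.367×10^-5 + 4.380 = 4.380 m·K/W
Q' = ΔT/ΣR = (398 K − 284.7 K)/4.380 = 25.9 W/m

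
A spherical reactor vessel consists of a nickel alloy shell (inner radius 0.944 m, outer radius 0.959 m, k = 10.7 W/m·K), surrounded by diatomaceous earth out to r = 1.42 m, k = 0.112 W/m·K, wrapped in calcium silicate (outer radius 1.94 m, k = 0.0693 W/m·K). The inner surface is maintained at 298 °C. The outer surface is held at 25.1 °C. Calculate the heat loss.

Series thermal resistances, inner to outer:
  R_nickel alloy = (1/0.944 − 1/0.959)/(4πk) = 0.01657/(4π·10.7) = 1.232×10^-4 K/W
  R_diatomaceous earth = (1/0.959 − 1/1.42)/(4πk) = 0.3385/(4π·0.112) = 0.2405 K/W
  R_calcium silicate = (1/1.42 − 1/1.94)/(4πk) = 0.1888/(4π·0.0693) = 0.2168 K/W
ΣR = 1.232×10^-4 + 0.2405 + 0.2168 = 0.4574 K/W
Q = ΔT/ΣR = (298 °C − 25.1 °C)/0.4574 = 597 W

Q = 597 W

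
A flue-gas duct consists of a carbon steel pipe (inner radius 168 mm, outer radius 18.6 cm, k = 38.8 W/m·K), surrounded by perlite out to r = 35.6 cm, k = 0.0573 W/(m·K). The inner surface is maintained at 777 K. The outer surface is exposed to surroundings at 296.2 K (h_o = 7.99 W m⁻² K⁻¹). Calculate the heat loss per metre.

Q' = 259 W/m

Series thermal resistances, inner to outer:
  R'_carbon steel = ln(0.186/0.168)/(2πk) = 0.1018/(2π·38.8) = 4.175×10^-4 m·K/W
  R'_perlite = ln(0.356/0.186)/(2πk) = 0.6492/(2π·0.0573) = 1.803 m·K/W
  R'_conv,out = 1/(2πr h) = 1/(2π·0.356·7.99) = 0.05595 m·K/W
ΣR = 4.175×10^-4 + 1.803 + 0.05595 = 1.859 m·K/W
Q' = ΔT/ΣR = (777 K − 296.2 K)/1.859 = 259 W/m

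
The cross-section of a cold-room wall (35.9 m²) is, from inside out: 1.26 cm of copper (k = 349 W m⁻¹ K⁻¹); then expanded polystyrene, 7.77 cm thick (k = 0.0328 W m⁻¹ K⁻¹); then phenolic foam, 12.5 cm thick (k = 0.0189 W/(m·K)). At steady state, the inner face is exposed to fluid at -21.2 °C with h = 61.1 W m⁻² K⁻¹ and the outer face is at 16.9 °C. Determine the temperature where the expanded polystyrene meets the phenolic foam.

Resistance network (inner→outer):
  R_conv,in = 1/(hA) = 1/(61.1·35.9) = 4.559×10^-4 K/W
  R_copper = L/(kA) = 0.0126/(349·35.9) = 1.006×10^-6 K/W
  R_expanded polystyrene = L/(kA) = 0.0777/(0.0328·35.9) = 0.06599 K/W
  R_phenolic foam = L/(kA) = 0.125/(0.0189·35.9) = 0.1842 K/W
ΣR = 4.559×10^-4 + 1.006×10^-6 + 0.06599 + 0.1842 = 0.2506 K/W
Q = ΔT/ΣR = (-21.2 °C − 16.9 °C)/0.2506 = -152.0 W
From the inner boundary to the expanded polystyrene/phenolic foam interface, ΣR_partial = 0.06645 K/W.
T_interface = T_in − Q·ΣR_partial = -21.2 °C − (-152.0)(0.06645) = -11.1 °C

T = -11.1 °C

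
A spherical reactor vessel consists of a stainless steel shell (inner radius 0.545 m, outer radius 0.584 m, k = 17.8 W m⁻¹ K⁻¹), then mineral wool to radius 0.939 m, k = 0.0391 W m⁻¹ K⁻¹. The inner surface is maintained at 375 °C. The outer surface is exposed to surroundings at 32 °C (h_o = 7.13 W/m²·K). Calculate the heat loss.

Resistance network (inner→outer):
  R_stainless steel = (1/0.545 − 1/0.584)/(4πk) = 0.1225/(4π·17.8) = 5.478×10^-4 K/W
  R_mineral wool = (1/0.584 − 1/0.939)/(4πk) = 0.6474/(4π·0.0391) = 1.318 K/W
  R_conv,out = 1/(4πr²h) = 1/(4π·0.939²·7.13) = 0.01266 K/W
ΣR = 5.478×10^-4 + 1.318 + 0.01266 = 1.331 K/W
Q = ΔT/ΣR = (375 °C − 32 °C)/1.331 = 258 W

Q = 258 W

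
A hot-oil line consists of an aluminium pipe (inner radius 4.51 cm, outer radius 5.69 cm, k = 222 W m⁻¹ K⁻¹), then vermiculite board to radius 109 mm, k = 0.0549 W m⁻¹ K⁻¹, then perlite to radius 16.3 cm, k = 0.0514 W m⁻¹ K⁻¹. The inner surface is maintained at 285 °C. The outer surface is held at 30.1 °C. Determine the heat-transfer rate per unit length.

Q' = 81.4 W/m

Resistance network (inner→outer):
  R'_aluminium = ln(0.0569/0.0451)/(2πk) = 0.2324/(2π·222) = 1.666×10^-4 m·K/W
  R'_vermiculite board = ln(0.109/0.0569)/(2πk) = 0.6501/(2π·0.0549) = 1.885 m·K/W
  R'_perlite = ln(0.163/0.109)/(2πk) = 0.4024/(2π·0.0514) = 1.246 m·K/W
ΣR = 1.666×10^-4 + 1.885 + 1.246 = 3.131 m·K/W
Q' = ΔT/ΣR = (285 °C − 30.1 °C)/3.131 = 81.4 W/m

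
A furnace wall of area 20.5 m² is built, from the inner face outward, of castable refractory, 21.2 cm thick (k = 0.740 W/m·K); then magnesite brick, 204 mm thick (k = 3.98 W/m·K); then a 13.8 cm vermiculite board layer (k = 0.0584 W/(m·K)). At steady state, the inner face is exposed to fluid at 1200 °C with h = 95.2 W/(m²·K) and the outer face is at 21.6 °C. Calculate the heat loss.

Resistance network (inner→outer):
  R_conv,in = 1/(hA) = 1/(95.2·20.5) = 5.124×10^-4 K/W
  R_castable refractory = L/(kA) = 0.212/(0.740·20.5) = 0.01397 K/W
  R_magnesite brick = L/(kA) = 0.204/(3.98·20.5) = 0.002500 K/W
  R_vermiculite board = L/(kA) = 0.138/(0.0584·20.5) = 0.1153 K/W
ΣR = 5.124×10^-4 + 0.01397 + 0.002500 + 0.1153 = 0.1323 K/W
Q = ΔT/ΣR = (1200 °C − 21.6 °C)/0.1323 = 8910 W

Q = 8.91 kW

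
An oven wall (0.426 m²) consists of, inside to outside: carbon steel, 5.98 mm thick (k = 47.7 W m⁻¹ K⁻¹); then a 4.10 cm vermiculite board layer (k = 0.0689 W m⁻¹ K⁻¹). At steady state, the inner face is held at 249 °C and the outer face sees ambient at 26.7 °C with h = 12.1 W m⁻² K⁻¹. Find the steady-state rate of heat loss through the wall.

Q = 140 W

Resistance network (inner→outer):
  R_carbon steel = L/(kA) = 0.00598/(47.7·0.426) = 2.943×10^-4 K/W
  R_vermiculite board = L/(kA) = 0.0410/(0.0689·0.426) = 1.397 K/W
  R_conv,out = 1/(hA) = 1/(12.1·0.426) = 0.1940 K/W
ΣR = 2.943×10^-4 + 1.397 + 0.1940 = 1.591 K/W
Q = ΔT/ΣR = (249 °C − 26.7 °C)/1.591 = 140 W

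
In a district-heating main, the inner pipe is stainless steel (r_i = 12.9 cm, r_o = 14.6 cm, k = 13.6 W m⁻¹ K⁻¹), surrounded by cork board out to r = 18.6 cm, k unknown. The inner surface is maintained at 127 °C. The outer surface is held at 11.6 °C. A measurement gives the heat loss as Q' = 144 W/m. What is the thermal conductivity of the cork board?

ΣR = ΔT/Q' = |127 − 11.6|/144 = 0.8014 m·K/W
Known resistances:
  R'_stainless steel = ln(0.146/0.129)/(2πk) = 0.1238/(2π·13.6) = 0.001449 m·K/W
R_cork board = ΣR − ΣR_known = 0.8014 − 0.001449 = 0.8000 m·K/W
ln(r₂/r₁)/(2πk) = 0.8000 ⇒ k = 0.2421/(2π·0.8000) = 0.0482 W/m·K

k = 0.0482 W/m·K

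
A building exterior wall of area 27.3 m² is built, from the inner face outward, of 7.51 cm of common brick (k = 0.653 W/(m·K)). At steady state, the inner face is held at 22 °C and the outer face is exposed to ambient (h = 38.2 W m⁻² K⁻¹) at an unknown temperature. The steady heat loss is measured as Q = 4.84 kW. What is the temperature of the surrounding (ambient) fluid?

Sum the resistances:
  R_common brick = L/(kA) = 0.0751/(0.653·27.3) = 0.004213 K/W
  R_conv,out = 1/(hA) = 1/(38.2·27.3) = 9.589×10^-4 K/W
ΣR = 0.005172 K/W
ΔT = Q·ΣR = 4840 × 0.005172 = 25.03 K
Heat flows outward, so T_out = T_in − ΔT = 22 − 25.03 = -3.03 °C

T_out = -3.03 °C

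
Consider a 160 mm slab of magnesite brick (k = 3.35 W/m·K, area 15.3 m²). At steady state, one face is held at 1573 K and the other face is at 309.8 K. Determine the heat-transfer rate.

Q = 4.05×10^5 W

Q = kA·ΔT/L = 3.35 × 15.3 × |1573 K − 309.8 K| / 0.160 = 4.05×10^5 W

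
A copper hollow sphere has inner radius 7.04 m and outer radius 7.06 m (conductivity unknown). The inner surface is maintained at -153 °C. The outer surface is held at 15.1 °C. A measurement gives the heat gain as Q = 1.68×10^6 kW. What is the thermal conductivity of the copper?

ΣR = ΔT/Q = |-153 − 15.1|/1.68×10^9 = 1.001×10^-7 K/W
(1/r₁−1/r₂)/(4πk) = 1.001×10^-7 ⇒ k = 4.024×10^-4/(4π·1.001×10^-7) = 320 W/m·K

k = 320 W/m·K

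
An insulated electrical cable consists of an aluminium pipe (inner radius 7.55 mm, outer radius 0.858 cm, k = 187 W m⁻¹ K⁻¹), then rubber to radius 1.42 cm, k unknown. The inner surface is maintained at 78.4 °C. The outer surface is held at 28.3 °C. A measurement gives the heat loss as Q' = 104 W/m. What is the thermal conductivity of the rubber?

k = 0.166 W/m·K

ΣR = ΔT/Q' = |78.4 − 28.3|/104 = 0.4817 m·K/W
Known resistances:
  R'_aluminium = ln(0.00858/0.00755)/(2πk) = 0.1279/(2π·187) = 1.088×10^-4 m·K/W
R_rubber = ΣR − ΣR_known = 0.4817 − 1.088×10^-4 = 0.4816 m·K/W
ln(r₂/r₁)/(2πk) = 0.4816 ⇒ k = 0.5038/(2π·0.4816) = 0.166 W/m·K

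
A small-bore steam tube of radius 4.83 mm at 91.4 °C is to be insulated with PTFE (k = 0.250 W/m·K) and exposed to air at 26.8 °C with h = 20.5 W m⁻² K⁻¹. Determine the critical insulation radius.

For a cylinder, r_cr = k_ins/h = 0.250/20.5 = 0.0122 m = 1.22 cm

r_cr = 1.22 cm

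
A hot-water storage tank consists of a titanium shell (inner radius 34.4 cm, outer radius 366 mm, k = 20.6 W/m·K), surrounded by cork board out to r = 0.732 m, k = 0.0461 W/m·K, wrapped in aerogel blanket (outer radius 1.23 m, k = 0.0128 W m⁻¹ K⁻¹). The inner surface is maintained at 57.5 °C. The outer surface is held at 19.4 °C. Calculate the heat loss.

Q = 6.57 W

Treat each layer as a resistance in series:
  R_titanium = (1/0.344 − 1/0.366)/(4πk) = 0.1747/(4π·20.6) = 6.750×10^-4 K/W
  R_cork board = (1/0.366 − 1/0.732)/(4πk) = 1.366/(4π·0.0461) = 2.358 K/W
  R_aerogel blanket = (1/0.732 − 1/1.23)/(4πk) = 0.5531/(4π·0.0128) = 3.439 K/W
ΣR = 6.750×10^-4 + 2.358 + 3.439 = 5.798 K/W
Q = ΔT/ΣR = (57.5 °C − 19.4 °C)/5.798 = 6.57 W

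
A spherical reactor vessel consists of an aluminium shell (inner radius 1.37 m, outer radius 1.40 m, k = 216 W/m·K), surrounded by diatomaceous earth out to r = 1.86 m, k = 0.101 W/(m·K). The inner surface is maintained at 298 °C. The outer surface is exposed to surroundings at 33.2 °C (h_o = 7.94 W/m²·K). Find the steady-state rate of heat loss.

Q = 1860 W

Resistance network (inner→outer):
  R_aluminium = (1/1.37 − 1/1.40)/(4πk) = 0.01564/(4π·216) = 5.762×10^-6 K/W
  R_diatomaceous earth = (1/1.40 − 1/1.86)/(4πk) = 0.1767/(4π·0.101) = 0.1392 K/W
  R_conv,out = 1/(4πr²h) = 1/(4π·1.86²·7.94) = 0.002897 K/W
ΣR = 5.762×10^-6 + 0.1392 + 0.002897 = 0.1421 K/W
Q = ΔT/ΣR = (298 °C − 33.2 °C)/0.1421 = 1860 W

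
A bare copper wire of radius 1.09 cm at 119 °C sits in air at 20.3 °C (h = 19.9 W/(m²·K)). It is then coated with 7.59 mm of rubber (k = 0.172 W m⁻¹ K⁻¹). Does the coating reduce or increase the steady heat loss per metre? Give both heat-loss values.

Critical radius for a cylinder: r_cr = k/h = 0.00864 m = 0.864 cm.
Outer radius after coating: r₂ = 0.0109 + 0.00759 = 0.01849 m.
Since r₁ ≥ r_cr, any added insulation reduces the heat loss.
Bare: R = 1/(2πr₁h) = 0.7337 m·K/W; Q = 98.7/0.7337 = 135 W/m.
Coated: R = R_cond + R_conv = 0.9215 m·K/W; Q = 98.7/0.9215 = 107 W/m.

reduces: 135 → 107 W/m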